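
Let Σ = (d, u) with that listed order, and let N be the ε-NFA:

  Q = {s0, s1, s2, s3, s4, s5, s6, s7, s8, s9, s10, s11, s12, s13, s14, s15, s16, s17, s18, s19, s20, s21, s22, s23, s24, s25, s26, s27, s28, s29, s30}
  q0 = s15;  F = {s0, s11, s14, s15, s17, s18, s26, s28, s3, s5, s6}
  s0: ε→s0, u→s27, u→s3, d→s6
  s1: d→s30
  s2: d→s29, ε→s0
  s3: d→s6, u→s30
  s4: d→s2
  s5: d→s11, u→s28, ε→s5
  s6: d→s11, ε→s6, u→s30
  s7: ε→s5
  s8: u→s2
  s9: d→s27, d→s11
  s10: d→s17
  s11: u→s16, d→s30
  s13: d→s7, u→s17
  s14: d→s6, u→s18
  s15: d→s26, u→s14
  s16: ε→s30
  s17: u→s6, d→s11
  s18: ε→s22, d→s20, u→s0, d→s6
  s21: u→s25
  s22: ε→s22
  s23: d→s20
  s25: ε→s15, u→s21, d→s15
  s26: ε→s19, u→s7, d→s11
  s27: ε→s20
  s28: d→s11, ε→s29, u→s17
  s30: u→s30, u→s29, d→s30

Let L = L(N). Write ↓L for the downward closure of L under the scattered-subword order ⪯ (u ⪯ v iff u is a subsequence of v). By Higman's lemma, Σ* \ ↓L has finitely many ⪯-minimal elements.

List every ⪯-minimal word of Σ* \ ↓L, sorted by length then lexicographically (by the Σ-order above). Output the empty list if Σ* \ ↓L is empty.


A = [ddd, ddu, udu, uuuuu].

|Q|=31, |F|=11, |δ|=52 (12 ε).
min D↑ (12 st, q0=0, F={7}): 0:d→1,u→2 1:d→3,u→4 2:d→5,u→6 3:d→7,u→7 4:d→3,u→8 5:d→3,u→7 6:d→5,u→9 7:d→7,u→7 8:d→3,u→10 9:d→5,u→11 10:d→3,u→5 11:d→5,u→7 (ε-aug+det+¬).
'ddd': |S_i|=[19, 12, 4, 2] end={s29,s30} — reject; 3/3 single-dels accept.
'ddu': |S_i|=[19, 12, 4, 3] end={s16,s29,s30} rej; 3/3 del acc.
'udu': |S_i|=[19, 16, 6, 3] end={s16,s29,s30} — reject; 3/3 deletions ∈↓L.
'uuuuu': run [19, 16, 13, 10, 8, 3] end={s16,s29,s30} ∉↓L; 5/5 del acc.
4 words, ⪯-incomp.


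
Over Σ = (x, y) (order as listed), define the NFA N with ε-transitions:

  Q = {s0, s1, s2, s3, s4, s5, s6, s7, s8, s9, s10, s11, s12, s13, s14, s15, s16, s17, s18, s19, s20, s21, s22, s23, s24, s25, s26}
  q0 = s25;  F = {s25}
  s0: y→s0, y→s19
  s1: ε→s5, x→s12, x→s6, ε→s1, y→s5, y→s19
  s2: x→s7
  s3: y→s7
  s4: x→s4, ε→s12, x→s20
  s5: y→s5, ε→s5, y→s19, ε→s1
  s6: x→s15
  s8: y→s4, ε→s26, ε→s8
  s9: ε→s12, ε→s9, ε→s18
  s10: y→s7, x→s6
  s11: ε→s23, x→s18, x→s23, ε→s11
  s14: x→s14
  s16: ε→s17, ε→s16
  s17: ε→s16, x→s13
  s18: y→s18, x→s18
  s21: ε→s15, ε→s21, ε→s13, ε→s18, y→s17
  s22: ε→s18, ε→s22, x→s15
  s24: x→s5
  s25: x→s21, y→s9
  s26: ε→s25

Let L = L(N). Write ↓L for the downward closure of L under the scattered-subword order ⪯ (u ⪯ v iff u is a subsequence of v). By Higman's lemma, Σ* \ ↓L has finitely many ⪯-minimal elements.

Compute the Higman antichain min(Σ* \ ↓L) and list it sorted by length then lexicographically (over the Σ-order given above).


min(Σ*\↓L) = [x, y].

|Q|=27, |F|=1, |δ|=49 (22 ε).
min D↑ (2 st, q0=0, F={1}): 0:x→1,y→1 1:x→1,y→1 (ε-aug+det+¬).
'x': |S_i|=[9, 6] end={s13,s15,s16,s17,s18,s21} rej; 1/1 single-dels accept.
'y': run [9, 6] end={s12,s13,s16,s17,s18,s9} — reject; 1/1 del acc.
2 words, ⪯-incomp.


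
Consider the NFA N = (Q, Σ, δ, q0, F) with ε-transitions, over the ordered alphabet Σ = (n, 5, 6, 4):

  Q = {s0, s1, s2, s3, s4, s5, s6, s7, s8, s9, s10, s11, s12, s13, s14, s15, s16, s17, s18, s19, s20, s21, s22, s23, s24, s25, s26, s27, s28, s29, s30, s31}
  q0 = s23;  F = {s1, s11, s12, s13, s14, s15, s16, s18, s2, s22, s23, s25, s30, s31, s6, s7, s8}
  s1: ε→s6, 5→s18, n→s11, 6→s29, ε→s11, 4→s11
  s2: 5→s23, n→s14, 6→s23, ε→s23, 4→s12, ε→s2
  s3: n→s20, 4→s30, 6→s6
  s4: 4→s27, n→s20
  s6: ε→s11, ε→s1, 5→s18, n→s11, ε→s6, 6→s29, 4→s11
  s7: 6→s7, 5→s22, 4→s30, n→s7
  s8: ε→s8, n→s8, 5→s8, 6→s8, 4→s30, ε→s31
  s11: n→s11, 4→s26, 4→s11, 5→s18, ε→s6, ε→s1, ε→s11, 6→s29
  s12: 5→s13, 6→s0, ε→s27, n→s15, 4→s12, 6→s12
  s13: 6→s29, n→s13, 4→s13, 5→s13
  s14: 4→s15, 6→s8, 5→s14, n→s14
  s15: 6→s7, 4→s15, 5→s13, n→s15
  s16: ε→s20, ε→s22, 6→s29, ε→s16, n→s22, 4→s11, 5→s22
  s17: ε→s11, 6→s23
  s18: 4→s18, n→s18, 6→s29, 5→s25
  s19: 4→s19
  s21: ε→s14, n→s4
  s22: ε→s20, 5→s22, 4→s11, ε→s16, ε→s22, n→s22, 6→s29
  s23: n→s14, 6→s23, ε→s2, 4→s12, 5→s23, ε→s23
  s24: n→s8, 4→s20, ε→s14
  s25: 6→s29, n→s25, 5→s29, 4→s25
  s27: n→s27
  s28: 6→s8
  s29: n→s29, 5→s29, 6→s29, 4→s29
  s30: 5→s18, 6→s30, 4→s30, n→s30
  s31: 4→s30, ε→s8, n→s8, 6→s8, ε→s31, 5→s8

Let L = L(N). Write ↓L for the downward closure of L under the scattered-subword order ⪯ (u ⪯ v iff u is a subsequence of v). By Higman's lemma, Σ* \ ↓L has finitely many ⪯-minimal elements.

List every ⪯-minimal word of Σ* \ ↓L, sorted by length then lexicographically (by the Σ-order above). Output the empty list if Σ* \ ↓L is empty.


min(Σ*\↓L) = [456, n64555].

|Q|=32, |F|=17, |δ|=112 (26 ε).
min D↑ (13 st, q0=0, F={8}): 0:n→1,5→0,6→0,4→2 1:n→1,5→1,6→3,4→4 2:n→4,5→5,6→2,4→2 3:n→3,5→3,6→3,4→6 4:n→4,5→5,6→7,4→4 5:n→5,5→5,6→8,4→5 6:n→6,5→9,6→6,4→6 7:n→7,5→10,6→7,4→6 8:n→8,5→8,6→8,4→8 9:n→9,5→11,6→8,4→9 10:n→10,5→10,6→8,4→12 11:n→11,5→8,6→8,4→11 12:n→12,5→9,6→8,4→12.
'456': N↓-sim [22, 17, 11, 1] end={s29} — reject; 3/3 del acc.
'n64555': N↓-sim [22, 18, 14, 8, 3, 2, 1] end={s29} ∉↓L; 6/6 del acc.
2 words, ⪯-incomp.


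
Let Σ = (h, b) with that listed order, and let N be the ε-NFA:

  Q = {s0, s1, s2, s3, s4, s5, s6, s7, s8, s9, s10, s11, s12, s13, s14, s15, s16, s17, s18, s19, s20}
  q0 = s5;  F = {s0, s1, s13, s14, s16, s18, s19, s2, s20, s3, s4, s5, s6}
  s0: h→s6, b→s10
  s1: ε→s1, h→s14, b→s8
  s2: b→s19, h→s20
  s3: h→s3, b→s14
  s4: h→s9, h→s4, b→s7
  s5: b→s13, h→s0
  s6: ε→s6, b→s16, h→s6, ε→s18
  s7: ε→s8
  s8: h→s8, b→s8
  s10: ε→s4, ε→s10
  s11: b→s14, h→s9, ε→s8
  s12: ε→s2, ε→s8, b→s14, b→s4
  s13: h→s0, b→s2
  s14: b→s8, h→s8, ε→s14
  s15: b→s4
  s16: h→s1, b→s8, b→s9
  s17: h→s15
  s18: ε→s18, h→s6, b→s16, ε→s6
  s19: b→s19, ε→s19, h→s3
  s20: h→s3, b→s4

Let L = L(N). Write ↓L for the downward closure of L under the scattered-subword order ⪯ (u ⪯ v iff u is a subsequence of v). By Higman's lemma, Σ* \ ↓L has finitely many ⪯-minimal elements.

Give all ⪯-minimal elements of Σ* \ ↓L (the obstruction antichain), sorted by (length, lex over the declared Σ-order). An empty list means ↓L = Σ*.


min(Σ*\↓L) = [hbb, hhbhhh, bbhhbh, bbbhbh].

|Q|=21, |F|=13, |δ|=49 (13 ε).
min D↑ (13 st, q0=0, F={7}): 0:h→1,b→2 1:h→3,b→4 2:h→1,b→5 3:h→3,b→6 4:h→4,b→7 5:h→8,b→9 6:h→10,b→7 7:h→7,b→7 8:h→11,b→4 9:h→11,b→9 10:h→12,b→7 11:h→11,b→12 12:h→7,b→7 [Hopcroft].
'hbb': N↓-sim [17, 13, 8, 3] end={s7,s8,s9} rej; 3/3 deletions ∈↓L.
'hhbhhh': |S_i|=[17, 13, 10, 6, 3, 2, 1] end={s8} — reject; 6/6 deletions ∈↓L.
'bbhhbh': run [17, 16, 12, 8, 6, 3, 1] end={s8} — reject; 6/6 deletions ∈↓L.
'bbbhbh': |S_i|=[17, 16, 12, 7, 6, 3, 1] end={s8} rej; 6/6 del acc.
4 obstructions.


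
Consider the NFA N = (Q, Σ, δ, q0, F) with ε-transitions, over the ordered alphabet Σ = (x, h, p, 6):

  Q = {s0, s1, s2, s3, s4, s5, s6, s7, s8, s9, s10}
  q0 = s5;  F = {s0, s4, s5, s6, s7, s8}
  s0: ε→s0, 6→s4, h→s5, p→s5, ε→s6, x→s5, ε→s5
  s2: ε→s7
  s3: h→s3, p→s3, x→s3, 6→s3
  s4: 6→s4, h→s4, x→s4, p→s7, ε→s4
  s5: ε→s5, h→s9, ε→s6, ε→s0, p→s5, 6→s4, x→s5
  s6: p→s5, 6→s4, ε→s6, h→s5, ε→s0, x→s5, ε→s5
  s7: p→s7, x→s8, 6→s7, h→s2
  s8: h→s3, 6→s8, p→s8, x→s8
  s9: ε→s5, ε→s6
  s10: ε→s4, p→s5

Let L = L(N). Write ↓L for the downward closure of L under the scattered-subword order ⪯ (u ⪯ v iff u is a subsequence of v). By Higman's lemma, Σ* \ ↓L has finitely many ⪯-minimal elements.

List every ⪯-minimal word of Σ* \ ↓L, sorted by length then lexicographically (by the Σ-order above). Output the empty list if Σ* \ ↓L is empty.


A = [6pxh].

|Q|=11, |F|=6, |δ|=43 (14 ε).
min D↑ (5 st, q0=0, F={4}): 0:x→0,h→0,p→0,6→1 1:x→1,h→1,p→2,6→1 2:x→3,h→2,p→2,6→2 3:x→3,h→4,p→3,6→3 4:x→4,h→4,p→4,6→4 (ε-aug+det+¬).
'6pxh': run [9, 5, 4, 2, 1] end={s3} — reject; 4/4 deletions ∈↓L.
1 words, ⪯-incomp.


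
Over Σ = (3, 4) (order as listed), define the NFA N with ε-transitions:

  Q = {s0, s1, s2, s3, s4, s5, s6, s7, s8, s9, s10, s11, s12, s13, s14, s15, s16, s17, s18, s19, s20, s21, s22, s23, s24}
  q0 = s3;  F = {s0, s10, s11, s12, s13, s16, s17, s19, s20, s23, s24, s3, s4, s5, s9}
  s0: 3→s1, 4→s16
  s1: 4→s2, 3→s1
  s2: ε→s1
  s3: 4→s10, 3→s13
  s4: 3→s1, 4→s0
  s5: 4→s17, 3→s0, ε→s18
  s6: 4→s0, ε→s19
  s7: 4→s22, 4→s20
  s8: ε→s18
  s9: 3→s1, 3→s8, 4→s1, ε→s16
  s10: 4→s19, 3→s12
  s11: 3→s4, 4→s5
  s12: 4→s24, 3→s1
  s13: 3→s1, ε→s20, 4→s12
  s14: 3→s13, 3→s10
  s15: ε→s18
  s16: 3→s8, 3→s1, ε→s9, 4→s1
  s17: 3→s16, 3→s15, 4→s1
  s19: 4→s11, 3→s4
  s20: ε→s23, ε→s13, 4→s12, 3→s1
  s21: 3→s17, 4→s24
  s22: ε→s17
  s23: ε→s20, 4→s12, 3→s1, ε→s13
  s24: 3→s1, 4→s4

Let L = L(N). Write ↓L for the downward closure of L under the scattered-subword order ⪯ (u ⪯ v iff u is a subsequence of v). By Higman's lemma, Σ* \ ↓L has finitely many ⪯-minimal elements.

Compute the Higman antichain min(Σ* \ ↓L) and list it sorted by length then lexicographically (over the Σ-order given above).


|Q|=25, |F|=15, |δ|=55 (13 ε).
min D↑ (13 st, q0=0, F={3}): 0:3→1,4→2 1:3→3,4→4 2:3→4,4→5 3:3→3,4→3 4:3→3,4→6 5:3→7,4→8 6:3→3,4→7 7:3→3,4→9 8:3→7,4→10 9:3→3,4→11 10:3→9,4→12 11:3→3,4→3 12:3→11,4→3 (ε-aug+det+¬).
'33': run [20, 14, 4] end={s1,s18,s2,s8} rej; 2/2 del acc.
'443444': |S_i|=[20, 16, 14, 9, 7, 6, 2] end={s1,s2} — reject; 6/6 deletions ∈↓L.
'444444': N↓-sim [20, 16, 14, 12, 10, 8, 2] end={s1,s2} rej; 6/6 deletions ∈↓L.
3 words, ⪯-incomp.

Antichain: [33, 443444, 444444].


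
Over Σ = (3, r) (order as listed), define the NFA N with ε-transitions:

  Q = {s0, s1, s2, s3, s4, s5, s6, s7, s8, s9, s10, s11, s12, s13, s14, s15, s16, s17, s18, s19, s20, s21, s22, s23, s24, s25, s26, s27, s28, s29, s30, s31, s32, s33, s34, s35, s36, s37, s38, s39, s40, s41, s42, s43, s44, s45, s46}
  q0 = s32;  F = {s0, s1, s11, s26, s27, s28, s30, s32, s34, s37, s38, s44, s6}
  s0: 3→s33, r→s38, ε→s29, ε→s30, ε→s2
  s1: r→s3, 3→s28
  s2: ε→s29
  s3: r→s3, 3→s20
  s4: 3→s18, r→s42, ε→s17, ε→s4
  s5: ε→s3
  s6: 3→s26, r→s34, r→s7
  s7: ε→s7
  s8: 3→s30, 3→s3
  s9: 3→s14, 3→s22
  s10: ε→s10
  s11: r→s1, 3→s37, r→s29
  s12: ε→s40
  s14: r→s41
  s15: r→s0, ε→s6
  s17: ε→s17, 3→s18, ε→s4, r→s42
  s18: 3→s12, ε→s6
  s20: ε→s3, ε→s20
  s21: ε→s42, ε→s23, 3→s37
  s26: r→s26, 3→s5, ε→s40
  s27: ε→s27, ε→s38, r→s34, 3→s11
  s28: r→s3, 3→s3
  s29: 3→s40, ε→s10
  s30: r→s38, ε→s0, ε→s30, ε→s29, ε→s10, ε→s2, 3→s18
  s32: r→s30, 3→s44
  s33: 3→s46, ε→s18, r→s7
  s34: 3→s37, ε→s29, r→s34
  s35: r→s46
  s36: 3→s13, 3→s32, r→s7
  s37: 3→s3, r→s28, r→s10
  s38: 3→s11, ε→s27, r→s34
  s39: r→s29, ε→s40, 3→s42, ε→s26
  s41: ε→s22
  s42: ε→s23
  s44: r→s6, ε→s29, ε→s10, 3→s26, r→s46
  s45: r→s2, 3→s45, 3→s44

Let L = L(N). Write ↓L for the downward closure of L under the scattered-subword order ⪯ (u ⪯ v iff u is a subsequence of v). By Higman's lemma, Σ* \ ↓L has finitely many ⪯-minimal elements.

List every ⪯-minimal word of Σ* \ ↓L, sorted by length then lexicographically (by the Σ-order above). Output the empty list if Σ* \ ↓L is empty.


A = [333, rr3rr, rrr33].

|Q|=47, |F|=13, |δ|=92 (36 ε).
min D↑ (12 st, q0=0, F={6}): 0:3→1,r→2 1:3→3,r→4 2:3→4,r→5 3:3→6,r→3 4:3→3,r→7 5:3→8,r→7 6:3→6,r→6 7:3→9,r→7 8:3→9,r→10 9:3→6,r→11 10:3→11,r→6 11:3→6,r→6.
'333': run [25, 19, 10, 3] end={s20,s3,s5} — reject; 3/3 single-dels accept.
'rr3rr': run [25, 23, 15, 10, 7, 2] end={s20,s3} rej; 5/5 single-dels accept.
'rrr33': |S_i|=[25, 23, 15, 11, 7, 2] end={s20,s3} — reject; 5/5 del acc.
3 minimals (antichain).


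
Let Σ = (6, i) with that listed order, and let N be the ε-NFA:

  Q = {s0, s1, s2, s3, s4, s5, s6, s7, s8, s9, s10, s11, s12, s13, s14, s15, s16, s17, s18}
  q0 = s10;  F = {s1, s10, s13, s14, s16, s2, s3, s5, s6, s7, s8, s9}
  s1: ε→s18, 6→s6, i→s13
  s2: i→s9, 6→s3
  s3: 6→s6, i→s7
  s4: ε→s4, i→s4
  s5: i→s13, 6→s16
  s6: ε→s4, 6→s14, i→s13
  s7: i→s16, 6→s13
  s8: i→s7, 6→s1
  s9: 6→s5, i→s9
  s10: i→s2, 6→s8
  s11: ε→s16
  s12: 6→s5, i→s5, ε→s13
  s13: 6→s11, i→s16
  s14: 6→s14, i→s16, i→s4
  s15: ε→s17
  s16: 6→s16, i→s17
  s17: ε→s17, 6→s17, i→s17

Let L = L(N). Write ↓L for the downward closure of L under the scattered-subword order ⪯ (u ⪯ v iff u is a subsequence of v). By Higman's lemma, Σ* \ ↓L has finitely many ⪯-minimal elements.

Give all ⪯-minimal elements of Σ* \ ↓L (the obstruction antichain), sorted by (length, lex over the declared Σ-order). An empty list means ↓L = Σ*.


Antichain: [6iii, 66i6i, 6i66i, ii66i, 6666ii, i666ii].

|Q|=19, |F|=12, |δ|=37 (7 ε).
min D↑ (13 st, q0=0, F={12}): 0:6→1,i→2 1:6→3,i→4 2:6→5,i→6 3:6→7,i→8 4:6→8,i→9 5:6→7,i→4 6:6→10,i→6 7:6→11,i→8 8:6→9,i→9 9:6→9,i→12 10:6→9,i→8 11:6→11,i→9 12:6→12,i→12.
'6iii': |S_i|=[16, 13, 6, 3, 2] end={s17,s4} — reject; 4/4 single-dels accept.
'66i6i': run [16, 13, 9, 5, 3, 1] end={s17} ∉↓L; 5/5 single-dels accept.
'6i66i': N↓-sim [16, 13, 6, 4, 3, 1] end={s17} ∉↓L; 5/5 del acc.
'ii66i': |S_i|=[16, 12, 8, 5, 3, 1] end={s17} ∉↓L; 5/5 del acc.
'6666ii': run [16, 13, 9, 7, 5, 3, 2] end={s17,s4} — reject; 6/6 del acc.
'i666ii': run [16, 12, 10, 7, 5, 3, 2] end={s17,s4} — reject; 6/6 deletions ∈↓L.
6 words, ⪯-incomp.


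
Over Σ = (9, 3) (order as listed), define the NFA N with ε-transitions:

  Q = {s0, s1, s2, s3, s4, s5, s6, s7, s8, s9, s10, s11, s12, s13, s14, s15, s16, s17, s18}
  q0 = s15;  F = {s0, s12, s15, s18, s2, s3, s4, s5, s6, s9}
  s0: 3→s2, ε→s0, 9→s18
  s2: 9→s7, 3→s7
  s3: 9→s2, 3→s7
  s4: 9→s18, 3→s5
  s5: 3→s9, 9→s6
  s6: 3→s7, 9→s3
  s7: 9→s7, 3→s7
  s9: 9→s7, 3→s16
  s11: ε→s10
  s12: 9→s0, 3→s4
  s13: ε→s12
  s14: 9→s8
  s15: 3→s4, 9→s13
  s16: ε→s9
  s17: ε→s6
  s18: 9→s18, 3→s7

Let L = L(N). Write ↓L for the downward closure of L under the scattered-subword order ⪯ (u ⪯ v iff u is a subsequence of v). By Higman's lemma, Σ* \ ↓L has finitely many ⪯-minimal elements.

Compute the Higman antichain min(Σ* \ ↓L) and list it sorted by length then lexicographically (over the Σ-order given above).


|Q|=19, |F|=10, |δ|=28 (5 ε).
min D↑ (11 st, q0=0, F={7}): 0:9→1,3→2 1:9→3,3→2 2:9→4,3→5 3:9→4,3→6 4:9→4,3→7 5:9→8,3→9 6:9→7,3→7 7:9→7,3→7 8:9→10,3→7 9:9→7,3→9 10:9→6,3→7 (ε-aug+det+¬).
'393': run [13, 9, 5, 1] end={s7} — reject; 3/3 deletions ∈↓L.
'9993': |S_i|=[13, 12, 6, 4, 1] end={s7} — reject; 4/4 single-dels accept.
'9939': |S_i|=[13, 12, 6, 2, 1] end={s7} rej; 4/4 del acc.
'9933': N↓-sim [13, 12, 6, 2, 1] end={s7} ∉↓L; 4/4 del acc.
'3339': run [13, 9, 7, 3, 1] end={s7} — reject; 4/4 deletions ∈↓L.
'339999': run [13, 9, 7, 4, 3, 2, 1] end={s7} — reject; 6/6 deletions ∈↓L.
6 minimals (antichain).

A = [393, 9993, 9939, 9933, 3339, 339999].


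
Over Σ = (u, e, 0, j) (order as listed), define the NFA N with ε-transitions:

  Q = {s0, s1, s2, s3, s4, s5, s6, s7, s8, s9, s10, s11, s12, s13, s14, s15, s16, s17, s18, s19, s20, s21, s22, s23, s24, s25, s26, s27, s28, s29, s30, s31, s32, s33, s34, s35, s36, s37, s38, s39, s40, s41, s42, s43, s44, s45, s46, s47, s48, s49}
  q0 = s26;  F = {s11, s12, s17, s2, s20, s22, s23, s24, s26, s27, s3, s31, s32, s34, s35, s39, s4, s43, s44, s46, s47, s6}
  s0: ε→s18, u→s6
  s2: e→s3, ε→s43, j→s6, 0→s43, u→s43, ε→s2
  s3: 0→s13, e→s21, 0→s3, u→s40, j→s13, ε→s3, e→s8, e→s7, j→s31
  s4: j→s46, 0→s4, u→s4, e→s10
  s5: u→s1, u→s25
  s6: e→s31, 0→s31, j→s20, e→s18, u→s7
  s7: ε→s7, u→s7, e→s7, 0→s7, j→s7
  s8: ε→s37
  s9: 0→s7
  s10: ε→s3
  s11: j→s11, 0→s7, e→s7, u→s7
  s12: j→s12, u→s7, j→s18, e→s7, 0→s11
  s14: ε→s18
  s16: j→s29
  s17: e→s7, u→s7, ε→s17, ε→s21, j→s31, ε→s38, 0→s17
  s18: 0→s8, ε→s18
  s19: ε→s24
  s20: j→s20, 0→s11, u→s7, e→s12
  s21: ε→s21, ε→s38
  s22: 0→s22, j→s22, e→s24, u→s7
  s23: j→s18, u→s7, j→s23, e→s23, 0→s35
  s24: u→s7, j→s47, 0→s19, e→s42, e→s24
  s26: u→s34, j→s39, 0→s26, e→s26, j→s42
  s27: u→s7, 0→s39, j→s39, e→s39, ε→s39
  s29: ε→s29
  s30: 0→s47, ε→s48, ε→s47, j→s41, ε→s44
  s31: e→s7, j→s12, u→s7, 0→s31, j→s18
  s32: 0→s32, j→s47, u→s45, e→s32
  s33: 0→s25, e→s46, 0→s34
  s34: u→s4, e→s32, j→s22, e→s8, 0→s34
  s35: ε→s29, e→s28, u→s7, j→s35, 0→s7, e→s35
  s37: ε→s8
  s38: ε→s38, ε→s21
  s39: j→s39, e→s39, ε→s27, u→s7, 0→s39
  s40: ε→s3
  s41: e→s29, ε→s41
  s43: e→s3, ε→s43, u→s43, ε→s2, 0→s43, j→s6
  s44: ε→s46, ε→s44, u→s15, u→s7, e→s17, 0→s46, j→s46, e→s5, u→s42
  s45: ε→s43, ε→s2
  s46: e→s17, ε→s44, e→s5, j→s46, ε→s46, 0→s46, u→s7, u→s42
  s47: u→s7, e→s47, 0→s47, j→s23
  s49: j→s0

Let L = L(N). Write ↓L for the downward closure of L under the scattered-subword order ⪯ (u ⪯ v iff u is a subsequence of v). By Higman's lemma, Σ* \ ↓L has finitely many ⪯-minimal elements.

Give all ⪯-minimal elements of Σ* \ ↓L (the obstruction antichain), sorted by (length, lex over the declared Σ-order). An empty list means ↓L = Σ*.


|Q|=50, |F|=22, |δ|=157 (35 ε).
min D↑ (20 st, q0=0, F={6}): 0:u→1,e→0,0→0,j→2 1:u→3,e→4,0→1,j→5 2:u→6,e→2,0→2,j→2 3:u→3,e→7,0→3,j→8 4:u→9,e→4,0→4,j→10 5:u→6,e→11,0→5,j→5 6:u→6,e→6,0→6,j→6 7:u→7,e→6,0→7,j→12 8:u→6,e→13,0→8,j→8 9:u→9,e→7,0→9,j→14 10:u→6,e→10,0→10,j→15 11:u→6,e→11,0→11,j→10 12:u→6,e→6,0→12,j→16 13:u→6,e→6,0→13,j→12 14:u→6,e→12,0→12,j→17 15:u→6,e→15,0→18,j→15 16:u→6,e→6,0→19,j→16 17:u→6,e→16,0→19,j→17 18:u→6,e→18,0→6,j→18 19:u→6,e→6,0→6,j→19.
'ju': run [40, 30, 5] end={s1,s15,s25,s42,s7} — reject; 2/2 deletions ∈↓L.
'uuee': run [40, 37, 27, 17, 5] end={s21,s37,s38,s7,s8} — reject; 4/4 deletions ∈↓L.
'ueuj0e': |S_i|=[40, 37, 31, 19, 10, 7, 1] end={s7} rej; 6/6 single-dels accept.
'uejj00': run [40, 37, 31, 15, 11, 7, 1] end={s7} — reject; 6/6 single-dels accept.
4 obstructions.

A = [ju, uuee, ueuj0e, uejj00].


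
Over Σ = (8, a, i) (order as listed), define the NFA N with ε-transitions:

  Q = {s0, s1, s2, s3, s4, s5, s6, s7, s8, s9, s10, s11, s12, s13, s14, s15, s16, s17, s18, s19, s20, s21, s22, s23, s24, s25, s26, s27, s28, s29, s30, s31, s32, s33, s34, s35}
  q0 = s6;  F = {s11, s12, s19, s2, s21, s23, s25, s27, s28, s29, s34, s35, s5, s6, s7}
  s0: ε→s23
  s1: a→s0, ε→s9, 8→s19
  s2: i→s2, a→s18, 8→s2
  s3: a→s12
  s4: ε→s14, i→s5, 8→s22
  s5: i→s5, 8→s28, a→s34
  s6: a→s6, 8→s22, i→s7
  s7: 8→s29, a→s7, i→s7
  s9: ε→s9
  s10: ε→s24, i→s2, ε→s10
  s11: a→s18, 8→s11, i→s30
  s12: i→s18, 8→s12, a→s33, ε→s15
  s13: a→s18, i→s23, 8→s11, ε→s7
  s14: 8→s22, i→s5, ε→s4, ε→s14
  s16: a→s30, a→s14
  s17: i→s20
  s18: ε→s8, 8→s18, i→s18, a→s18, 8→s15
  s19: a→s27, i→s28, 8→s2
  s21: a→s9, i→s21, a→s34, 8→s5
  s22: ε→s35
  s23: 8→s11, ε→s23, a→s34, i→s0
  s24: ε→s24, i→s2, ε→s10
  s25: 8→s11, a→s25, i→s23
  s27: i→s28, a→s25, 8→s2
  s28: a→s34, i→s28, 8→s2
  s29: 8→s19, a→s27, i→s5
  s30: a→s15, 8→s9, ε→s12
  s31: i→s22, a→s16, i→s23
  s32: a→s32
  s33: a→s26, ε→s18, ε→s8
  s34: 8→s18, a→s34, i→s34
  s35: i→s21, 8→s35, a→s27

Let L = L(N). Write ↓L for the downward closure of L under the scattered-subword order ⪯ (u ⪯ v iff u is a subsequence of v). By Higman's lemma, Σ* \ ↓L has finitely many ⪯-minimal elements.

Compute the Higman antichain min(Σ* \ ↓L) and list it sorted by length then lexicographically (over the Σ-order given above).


Antichain: [8a8a, 8ia8, i888a, 8aa8ii].

|Q|=36, |F|=15, |δ|=90 (18 ε).
min D↑ (16 st, q0=0, F={12}): 0:8→1,a→0,i→2 1:8→1,a→3,i→4 2:8→5,a→2,i→2 3:8→6,a→7,i→8 4:8→9,a→10,i→4 5:8→11,a→3,i→9 6:8→6,a→12,i→6 7:8→13,a→7,i→14 8:8→6,a→10,i→8 9:8→8,a→10,i→9 10:8→12,a→10,i→10 11:8→6,a→3,i→8 12:8→12,a→12,i→12 13:8→13,a→12,i→15 14:8→13,a→10,i→14 15:8→15,a→12,i→12 [Hopcroft].
'8a8a': |S_i|=[24, 22, 16, 10, 5] end={s15,s18,s26,s33,s8} rej; 4/4 single-dels accept.
'8ia8': |S_i|=[24, 22, 16, 7, 3] end={s15,s18,s8} — reject; 4/4 del acc.
'i888a': run [24, 21, 19, 17, 10, 5] end={s15,s18,s26,s33,s8} rej; 5/5 del acc.
'8aa8ii': N↓-sim [24, 22, 16, 13, 9, 8, 3] end={s15,s18,s8} ∉↓L; 6/6 deletions ∈↓L.
4 minimals (antichain).


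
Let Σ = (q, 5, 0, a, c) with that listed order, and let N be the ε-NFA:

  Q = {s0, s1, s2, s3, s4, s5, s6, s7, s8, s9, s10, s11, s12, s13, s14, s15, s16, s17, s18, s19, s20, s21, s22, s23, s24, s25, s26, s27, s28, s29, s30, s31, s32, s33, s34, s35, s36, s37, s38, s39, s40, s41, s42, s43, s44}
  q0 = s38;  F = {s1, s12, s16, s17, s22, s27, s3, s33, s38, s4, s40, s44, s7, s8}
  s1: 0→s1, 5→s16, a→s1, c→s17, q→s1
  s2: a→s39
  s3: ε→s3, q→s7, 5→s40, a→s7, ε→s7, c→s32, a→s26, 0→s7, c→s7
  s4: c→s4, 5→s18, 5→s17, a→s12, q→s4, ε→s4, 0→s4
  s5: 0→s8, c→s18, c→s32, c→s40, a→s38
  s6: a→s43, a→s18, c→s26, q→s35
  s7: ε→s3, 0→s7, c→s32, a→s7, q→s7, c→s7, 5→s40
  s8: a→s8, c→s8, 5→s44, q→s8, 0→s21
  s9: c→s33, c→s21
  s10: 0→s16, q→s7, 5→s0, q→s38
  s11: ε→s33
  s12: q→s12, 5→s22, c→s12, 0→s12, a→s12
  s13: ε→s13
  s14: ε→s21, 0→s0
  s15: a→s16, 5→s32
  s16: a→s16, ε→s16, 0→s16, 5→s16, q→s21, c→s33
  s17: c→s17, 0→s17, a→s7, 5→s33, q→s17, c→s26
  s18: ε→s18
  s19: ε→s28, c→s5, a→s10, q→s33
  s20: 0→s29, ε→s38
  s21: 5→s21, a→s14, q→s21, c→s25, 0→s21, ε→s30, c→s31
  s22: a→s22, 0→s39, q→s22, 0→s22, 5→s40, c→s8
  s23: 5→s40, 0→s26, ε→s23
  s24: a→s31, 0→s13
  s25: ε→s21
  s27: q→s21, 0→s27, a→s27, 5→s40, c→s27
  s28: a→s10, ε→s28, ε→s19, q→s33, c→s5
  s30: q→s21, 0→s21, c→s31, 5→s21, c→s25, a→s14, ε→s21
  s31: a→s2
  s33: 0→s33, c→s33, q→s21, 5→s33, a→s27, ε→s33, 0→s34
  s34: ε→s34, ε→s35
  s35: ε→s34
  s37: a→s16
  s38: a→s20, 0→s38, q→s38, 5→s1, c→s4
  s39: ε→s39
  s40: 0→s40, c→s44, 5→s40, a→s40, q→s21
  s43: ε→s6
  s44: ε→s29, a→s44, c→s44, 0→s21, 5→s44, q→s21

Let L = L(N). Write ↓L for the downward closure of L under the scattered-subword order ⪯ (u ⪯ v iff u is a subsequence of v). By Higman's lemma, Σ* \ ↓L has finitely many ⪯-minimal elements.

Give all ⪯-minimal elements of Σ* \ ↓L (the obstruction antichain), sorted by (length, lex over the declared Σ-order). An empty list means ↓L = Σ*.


min(Σ*\↓L) = [55q, ca5c0].

|Q|=45, |F|=14, |δ|=145 (24 ε).
min D↑ (14 st, q0=0, F={6}): 0:q→0,5→1,0→0,a→0,c→2 1:q→1,5→3,0→1,a→1,c→4 2:q→2,5→4,0→2,a→5,c→2 3:q→6,5→3,0→3,a→3,c→7 4:q→4,5→7,0→4,a→8,c→4 5:q→5,5→9,0→5,a→5,c→5 6:q→6,5→6,0→6,a→6,c→6 7:q→6,5→7,0→7,a→10,c→7 8:q→8,5→11,0→8,a→8,c→8 9:q→9,5→11,0→9,a→9,c→12 10:q→6,5→11,0→10,a→10,c→10 11:q→6,5→11,0→11,a→11,c→13 12:q→12,5→13,0→6,a→12,c→12 13:q→6,5→13,0→6,a→13,c→13 [Hopcroft].
'55q': N↓-sim [29, 25, 16, 8] end={s0,s14,s2,s21,s25,s30,s31,s39} ∉↓L; 3/3 del acc.
'ca5c0': |S_i|=[29, 25, 19, 13, 11, 8] end={s0,s14,s2,s21,s25,s30,s31,s39} rej; 5/5 single-dels accept.
2 obstructions.


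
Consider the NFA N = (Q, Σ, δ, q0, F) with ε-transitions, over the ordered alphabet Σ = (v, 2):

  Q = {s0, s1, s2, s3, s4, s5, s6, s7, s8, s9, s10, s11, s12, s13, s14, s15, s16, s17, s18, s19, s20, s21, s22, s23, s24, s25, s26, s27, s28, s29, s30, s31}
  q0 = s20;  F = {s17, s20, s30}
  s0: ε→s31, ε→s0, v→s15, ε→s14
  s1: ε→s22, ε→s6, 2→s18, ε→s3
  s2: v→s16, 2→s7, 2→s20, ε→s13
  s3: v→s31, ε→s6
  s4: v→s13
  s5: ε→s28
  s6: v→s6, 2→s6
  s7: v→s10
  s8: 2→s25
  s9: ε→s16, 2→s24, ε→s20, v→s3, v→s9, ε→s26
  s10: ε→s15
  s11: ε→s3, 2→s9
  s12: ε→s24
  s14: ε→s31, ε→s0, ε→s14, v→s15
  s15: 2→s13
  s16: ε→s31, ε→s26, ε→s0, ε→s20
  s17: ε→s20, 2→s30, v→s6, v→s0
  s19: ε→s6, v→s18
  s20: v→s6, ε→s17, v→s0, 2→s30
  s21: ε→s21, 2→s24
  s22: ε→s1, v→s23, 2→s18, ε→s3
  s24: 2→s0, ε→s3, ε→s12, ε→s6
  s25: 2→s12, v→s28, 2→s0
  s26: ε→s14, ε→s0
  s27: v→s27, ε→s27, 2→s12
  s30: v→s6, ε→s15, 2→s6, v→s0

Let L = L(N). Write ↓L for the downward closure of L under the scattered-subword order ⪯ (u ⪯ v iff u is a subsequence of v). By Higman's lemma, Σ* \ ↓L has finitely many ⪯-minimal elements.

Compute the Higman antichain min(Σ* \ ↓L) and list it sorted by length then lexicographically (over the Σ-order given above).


A = [v, 22].

|Q|=32, |F|=3, |δ|=71 (35 ε).
min D↑ (3 st, q0=0, F={1}): 0:v→1,2→2 1:v→1,2→1 2:v→1,2→1 (ε-aug+det+¬).
'v': |S_i|=[9, 6] end={s0,s13,s14,s15,s31,s6} — reject; 1/1 del acc.
'22': N↓-sim [9, 7, 2] end={s13,s6} — reject; 2/2 single-dels accept.
2 obstructions.


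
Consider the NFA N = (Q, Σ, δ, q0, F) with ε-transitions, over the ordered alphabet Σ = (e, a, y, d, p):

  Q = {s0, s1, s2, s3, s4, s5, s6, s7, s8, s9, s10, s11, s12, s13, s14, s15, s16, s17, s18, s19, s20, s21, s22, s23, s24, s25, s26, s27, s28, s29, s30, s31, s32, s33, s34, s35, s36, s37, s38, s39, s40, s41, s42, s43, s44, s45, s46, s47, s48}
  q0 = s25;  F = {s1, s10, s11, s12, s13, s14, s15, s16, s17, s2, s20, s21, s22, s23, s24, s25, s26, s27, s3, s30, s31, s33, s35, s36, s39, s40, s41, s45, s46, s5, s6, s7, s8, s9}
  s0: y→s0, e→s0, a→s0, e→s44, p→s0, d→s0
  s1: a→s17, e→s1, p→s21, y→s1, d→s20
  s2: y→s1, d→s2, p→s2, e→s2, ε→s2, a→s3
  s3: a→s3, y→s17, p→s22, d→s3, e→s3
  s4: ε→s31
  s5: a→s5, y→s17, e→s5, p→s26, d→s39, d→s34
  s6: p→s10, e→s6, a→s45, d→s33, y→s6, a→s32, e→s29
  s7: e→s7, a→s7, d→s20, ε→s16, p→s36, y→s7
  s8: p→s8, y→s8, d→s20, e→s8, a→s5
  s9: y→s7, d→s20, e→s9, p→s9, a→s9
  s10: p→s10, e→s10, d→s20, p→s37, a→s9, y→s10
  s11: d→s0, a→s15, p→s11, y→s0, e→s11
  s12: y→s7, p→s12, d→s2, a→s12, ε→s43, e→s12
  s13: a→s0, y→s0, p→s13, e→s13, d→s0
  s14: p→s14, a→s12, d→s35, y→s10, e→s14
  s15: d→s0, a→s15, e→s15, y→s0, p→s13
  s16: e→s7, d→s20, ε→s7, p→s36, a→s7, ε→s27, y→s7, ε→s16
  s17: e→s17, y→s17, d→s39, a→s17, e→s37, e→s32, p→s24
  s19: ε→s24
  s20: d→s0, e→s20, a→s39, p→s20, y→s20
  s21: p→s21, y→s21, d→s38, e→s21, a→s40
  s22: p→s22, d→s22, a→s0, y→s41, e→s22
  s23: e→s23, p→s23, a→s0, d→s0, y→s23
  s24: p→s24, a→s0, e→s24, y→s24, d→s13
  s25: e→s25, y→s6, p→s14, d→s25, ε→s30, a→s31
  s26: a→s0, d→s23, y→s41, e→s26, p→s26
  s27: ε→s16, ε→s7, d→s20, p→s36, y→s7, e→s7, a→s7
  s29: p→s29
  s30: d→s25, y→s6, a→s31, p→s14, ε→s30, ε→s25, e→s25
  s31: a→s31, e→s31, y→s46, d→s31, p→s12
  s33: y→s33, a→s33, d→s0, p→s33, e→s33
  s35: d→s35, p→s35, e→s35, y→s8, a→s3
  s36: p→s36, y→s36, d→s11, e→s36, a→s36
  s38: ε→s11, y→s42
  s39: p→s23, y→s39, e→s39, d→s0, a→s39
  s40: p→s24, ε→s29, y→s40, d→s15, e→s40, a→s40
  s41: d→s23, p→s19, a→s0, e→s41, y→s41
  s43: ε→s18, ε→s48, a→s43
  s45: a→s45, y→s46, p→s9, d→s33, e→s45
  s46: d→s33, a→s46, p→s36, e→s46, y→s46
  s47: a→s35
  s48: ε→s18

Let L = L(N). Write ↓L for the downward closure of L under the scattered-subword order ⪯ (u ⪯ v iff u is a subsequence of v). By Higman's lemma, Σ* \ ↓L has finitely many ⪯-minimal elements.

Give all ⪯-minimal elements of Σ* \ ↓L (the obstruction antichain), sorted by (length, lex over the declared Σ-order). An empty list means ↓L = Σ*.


|Q|=49, |F|=34, |δ|=204 (18 ε).
min D↑ (32 st, q0=0, F={14}): 0:e→0,a→1,y→2,d→0,p→3 1:e→1,a→1,y→4,d→1,p→5 2:e→2,a→6,y→2,d→7,p→8 3:e→3,a→5,y→8,d→9,p→3 4:e→4,a→4,y→4,d→7,p→10 5:e→5,a→5,y→11,d→12,p→5 6:e→6,a→6,y→4,d→7,p→13 7:e→7,a→7,y→7,d→14,p→7 8:e→8,a→13,y→8,d→15,p→8 9:e→9,a→16,y→17,d→9,p→9 10:e→10,a→10,y→10,d→18,p→10 11:e→11,a→11,y→11,d→15,p→10 12:e→12,a→16,y→19,d→12,p→12 13:e→13,a→13,y→11,d→15,p→13 14:e→14,a→14,y→14,d→14,p→14 15:e→15,a→20,y→15,d→14,p→15 16:e→16,a→16,y→21,d→16,p→22 17:e→17,a→23,y→17,d→15,p→17 18:e→18,a→24,y→14,d→14,p→18 19:e→19,a→21,y→19,d→15,p→25 20:e→20,a→20,y→20,d→14,p→26 21:e→21,a→21,y→21,d→20,p→27 22:e→22,a→14,y→28,d→22,p→22 23:e→23,a→23,y→21,d→20,p→29 24:e→24,a→24,y→14,d→14,p→30 25:e→25,a→31,y→25,d→18,p→25 26:e→26,a→14,y→26,d→14,p→26 27:e→27,a→14,y→27,d→30,p→27 28:e→28,a→14,y→28,d→26,p→27 29:e→29,a→14,y→28,d→26,p→29 30:e→30,a→14,y→14,d→14,p→30 31:e→31,a→31,y→31,d→24,p→27 [Hopcroft].
'ydd': run [46, 34, 12, 2] end={s0,s44} rej; 3/3 deletions ∈↓L.
'aypdy': |S_i|=[46, 39, 26, 17, 7, 3] end={s0,s42,s44} — reject; 5/5 deletions ∈↓L.
'pdapa': N↓-sim [46, 40, 28, 19, 10, 2] end={s0,s44} rej; 5/5 single-dels accept.
3 minimals (antichain).

min(Σ*\↓L) = [ydd, aypdy, pdapa].


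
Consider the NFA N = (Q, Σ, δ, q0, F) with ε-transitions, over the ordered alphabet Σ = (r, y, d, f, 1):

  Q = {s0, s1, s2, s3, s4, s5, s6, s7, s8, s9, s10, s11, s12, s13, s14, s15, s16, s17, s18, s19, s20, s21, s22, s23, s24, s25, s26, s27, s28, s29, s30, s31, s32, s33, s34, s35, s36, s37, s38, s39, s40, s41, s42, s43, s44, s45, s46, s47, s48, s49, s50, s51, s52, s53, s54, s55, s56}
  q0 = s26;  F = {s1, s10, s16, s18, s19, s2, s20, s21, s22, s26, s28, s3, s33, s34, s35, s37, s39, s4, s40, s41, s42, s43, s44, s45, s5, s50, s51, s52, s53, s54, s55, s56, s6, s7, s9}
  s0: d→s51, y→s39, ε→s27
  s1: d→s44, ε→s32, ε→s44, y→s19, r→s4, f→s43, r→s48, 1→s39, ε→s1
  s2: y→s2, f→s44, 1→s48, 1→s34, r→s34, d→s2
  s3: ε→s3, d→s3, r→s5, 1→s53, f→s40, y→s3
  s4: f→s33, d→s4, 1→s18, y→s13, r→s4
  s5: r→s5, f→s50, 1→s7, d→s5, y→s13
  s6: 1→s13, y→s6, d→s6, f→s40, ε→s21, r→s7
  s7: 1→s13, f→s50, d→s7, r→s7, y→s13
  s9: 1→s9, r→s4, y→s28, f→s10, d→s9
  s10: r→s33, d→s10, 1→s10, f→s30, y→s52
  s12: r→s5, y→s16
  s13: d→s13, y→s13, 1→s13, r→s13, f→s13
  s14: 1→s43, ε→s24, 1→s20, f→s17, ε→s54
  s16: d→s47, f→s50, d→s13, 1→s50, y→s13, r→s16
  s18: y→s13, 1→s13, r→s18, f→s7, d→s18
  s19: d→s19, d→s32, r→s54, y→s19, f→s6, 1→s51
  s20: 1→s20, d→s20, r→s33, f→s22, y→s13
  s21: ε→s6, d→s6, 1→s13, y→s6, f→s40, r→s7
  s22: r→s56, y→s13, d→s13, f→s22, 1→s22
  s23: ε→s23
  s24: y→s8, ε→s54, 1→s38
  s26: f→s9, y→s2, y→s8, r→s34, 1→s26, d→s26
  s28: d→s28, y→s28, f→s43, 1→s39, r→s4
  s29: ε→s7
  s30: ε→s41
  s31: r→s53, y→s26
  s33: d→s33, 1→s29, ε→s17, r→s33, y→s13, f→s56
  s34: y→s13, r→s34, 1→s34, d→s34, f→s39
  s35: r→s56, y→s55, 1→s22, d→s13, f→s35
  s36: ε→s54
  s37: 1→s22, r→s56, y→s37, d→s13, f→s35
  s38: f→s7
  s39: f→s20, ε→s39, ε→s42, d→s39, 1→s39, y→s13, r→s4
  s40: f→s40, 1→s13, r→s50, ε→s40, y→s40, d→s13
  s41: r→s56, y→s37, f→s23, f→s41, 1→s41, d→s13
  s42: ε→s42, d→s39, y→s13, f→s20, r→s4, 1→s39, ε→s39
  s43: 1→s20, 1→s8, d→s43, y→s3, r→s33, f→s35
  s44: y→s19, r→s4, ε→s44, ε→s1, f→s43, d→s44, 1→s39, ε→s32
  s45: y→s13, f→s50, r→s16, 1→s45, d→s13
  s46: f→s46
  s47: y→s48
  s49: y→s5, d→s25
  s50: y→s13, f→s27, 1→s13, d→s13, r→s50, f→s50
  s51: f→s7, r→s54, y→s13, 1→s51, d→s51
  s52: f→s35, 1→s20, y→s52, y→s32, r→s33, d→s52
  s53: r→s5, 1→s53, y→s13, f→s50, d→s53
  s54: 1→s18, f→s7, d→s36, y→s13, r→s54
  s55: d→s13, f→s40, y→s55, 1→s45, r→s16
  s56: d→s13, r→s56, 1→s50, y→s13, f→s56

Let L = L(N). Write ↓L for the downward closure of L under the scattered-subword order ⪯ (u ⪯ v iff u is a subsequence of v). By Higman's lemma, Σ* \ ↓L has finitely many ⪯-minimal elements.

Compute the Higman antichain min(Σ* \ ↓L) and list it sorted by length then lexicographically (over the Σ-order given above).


|Q|=57, |F|=35, |δ|=228 (23 ε).
min D↑ (33 st, q0=0, F={4}): 0:r→1,y→2,d→0,f→3,1→0 1:r→1,y→4,d→1,f→5,1→1 2:r→1,y→2,d→2,f→6,1→1 3:r→7,y→8,d→3,f→9,1→3 4:r→4,y→4,d→4,f→4,1→4 5:r→7,y→4,d→5,f→10,1→5 6:r→7,y→11,d→6,f→12,1→5 7:r→7,y→4,d→7,f→13,1→14 8:r→7,y→8,d→8,f→12,1→5 9:r→13,y→15,d→9,f→16,1→9 10:r→13,y→4,d→10,f→17,1→10 11:r→18,y→11,d→11,f→19,1→20 12:r→13,y→21,d→12,f→22,1→10 13:r→13,y→4,d→13,f→23,1→24 14:r→14,y→4,d→14,f→24,1→4 15:r→13,y→15,d→15,f→22,1→10 16:r→23,y→25,d→4,f→16,1→16 17:r→23,y→4,d→4,f→17,1→17 18:r→18,y→4,d→18,f→24,1→14 19:r→24,y→19,d→19,f→26,1→4 20:r→18,y→4,d→20,f→24,1→20 21:r→27,y→21,d→21,f→26,1→28 22:r→23,y→29,d→4,f→22,1→17 23:r→23,y→4,d→4,f→23,1→30 24:r→24,y→4,d→24,f→30,1→4 25:r→23,y→25,d→4,f→22,1→17 26:r→30,y→26,d→4,f→26,1→4 27:r→27,y→4,d→27,f→30,1→24 28:r→27,y→4,d→28,f→30,1→28 29:r→31,y→29,d→4,f→26,1→32 30:r→30,y→4,d→4,f→30,1→4 31:r→31,y→4,d→4,f→30,1→30 32:r→31,y→4,d→4,f→30,1→32 [Hopcroft].
'ry': |S_i|=[46, 21, 2] end={s13,s48} — reject; 2/2 del acc.
'y1y': N↓-sim [46, 40, 25, 2] end={s13,s48} — reject; 3/3 deletions ∈↓L.
'fr11': run [46, 43, 16, 6, 1] end={s13} — reject; 4/4 del acc.
'fffd': run [46, 43, 31, 16, 3] end={s13,s47,s48} ∉↓L; 4/4 del acc.
'yfyf1': |S_i|=[46, 40, 35, 21, 7, 1] end={s13} — reject; 5/5 del acc.
5 minimals (antichain).

min(Σ*\↓L) = [ry, y1y, fr11, fffd, yfyf1].


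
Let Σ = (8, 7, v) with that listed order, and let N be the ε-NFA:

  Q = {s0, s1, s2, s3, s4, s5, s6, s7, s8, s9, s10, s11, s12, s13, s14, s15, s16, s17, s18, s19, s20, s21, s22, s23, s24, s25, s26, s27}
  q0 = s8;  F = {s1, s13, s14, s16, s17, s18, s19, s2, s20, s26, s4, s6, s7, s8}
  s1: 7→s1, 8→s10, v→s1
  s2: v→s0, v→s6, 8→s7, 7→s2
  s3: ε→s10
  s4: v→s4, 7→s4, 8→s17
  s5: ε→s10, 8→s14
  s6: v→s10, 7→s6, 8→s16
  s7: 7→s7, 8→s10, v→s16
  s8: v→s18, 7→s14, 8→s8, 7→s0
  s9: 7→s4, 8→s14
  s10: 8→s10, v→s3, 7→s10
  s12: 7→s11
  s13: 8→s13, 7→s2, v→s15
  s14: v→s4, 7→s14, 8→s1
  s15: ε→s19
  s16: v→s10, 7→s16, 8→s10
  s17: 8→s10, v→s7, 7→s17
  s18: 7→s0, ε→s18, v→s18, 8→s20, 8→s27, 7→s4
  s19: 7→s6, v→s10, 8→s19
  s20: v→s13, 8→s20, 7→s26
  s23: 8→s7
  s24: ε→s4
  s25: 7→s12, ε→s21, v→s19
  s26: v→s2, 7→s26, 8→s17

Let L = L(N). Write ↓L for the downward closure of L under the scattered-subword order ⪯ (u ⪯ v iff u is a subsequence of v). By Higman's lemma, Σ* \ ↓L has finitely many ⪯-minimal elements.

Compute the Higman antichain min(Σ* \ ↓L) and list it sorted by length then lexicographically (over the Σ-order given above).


min(Σ*\↓L) = [788, v8vvv].

|Q|=28, |F|=14, |δ|=62 (6 ε).
min D↑ (15 st, q0=0, F={6}): 0:8→0,7→1,v→2 1:8→3,7→1,v→4 2:8→5,7→4,v→2 3:8→6,7→3,v→3 4:8→7,7→4,v→4 5:8→5,7→8,v→9 6:8→6,7→6,v→6 7:8→6,7→7,v→10 8:8→7,7→8,v→11 9:8→9,7→11,v→12 10:8→6,7→10,v→13 11:8→10,7→11,v→14 12:8→12,7→14,v→6 13:8→6,7→13,v→6 14:8→13,7→14,v→6 (ε-aug+det+¬).
'788': run [19, 12, 6, 2] end={s10,s3} ∉↓L; 3/3 single-dels accept.
'v8vvv': |S_i|=[19, 17, 14, 10, 7, 2] end={s10,s3} ∉↓L; 5/5 single-dels accept.
2 obstructions.


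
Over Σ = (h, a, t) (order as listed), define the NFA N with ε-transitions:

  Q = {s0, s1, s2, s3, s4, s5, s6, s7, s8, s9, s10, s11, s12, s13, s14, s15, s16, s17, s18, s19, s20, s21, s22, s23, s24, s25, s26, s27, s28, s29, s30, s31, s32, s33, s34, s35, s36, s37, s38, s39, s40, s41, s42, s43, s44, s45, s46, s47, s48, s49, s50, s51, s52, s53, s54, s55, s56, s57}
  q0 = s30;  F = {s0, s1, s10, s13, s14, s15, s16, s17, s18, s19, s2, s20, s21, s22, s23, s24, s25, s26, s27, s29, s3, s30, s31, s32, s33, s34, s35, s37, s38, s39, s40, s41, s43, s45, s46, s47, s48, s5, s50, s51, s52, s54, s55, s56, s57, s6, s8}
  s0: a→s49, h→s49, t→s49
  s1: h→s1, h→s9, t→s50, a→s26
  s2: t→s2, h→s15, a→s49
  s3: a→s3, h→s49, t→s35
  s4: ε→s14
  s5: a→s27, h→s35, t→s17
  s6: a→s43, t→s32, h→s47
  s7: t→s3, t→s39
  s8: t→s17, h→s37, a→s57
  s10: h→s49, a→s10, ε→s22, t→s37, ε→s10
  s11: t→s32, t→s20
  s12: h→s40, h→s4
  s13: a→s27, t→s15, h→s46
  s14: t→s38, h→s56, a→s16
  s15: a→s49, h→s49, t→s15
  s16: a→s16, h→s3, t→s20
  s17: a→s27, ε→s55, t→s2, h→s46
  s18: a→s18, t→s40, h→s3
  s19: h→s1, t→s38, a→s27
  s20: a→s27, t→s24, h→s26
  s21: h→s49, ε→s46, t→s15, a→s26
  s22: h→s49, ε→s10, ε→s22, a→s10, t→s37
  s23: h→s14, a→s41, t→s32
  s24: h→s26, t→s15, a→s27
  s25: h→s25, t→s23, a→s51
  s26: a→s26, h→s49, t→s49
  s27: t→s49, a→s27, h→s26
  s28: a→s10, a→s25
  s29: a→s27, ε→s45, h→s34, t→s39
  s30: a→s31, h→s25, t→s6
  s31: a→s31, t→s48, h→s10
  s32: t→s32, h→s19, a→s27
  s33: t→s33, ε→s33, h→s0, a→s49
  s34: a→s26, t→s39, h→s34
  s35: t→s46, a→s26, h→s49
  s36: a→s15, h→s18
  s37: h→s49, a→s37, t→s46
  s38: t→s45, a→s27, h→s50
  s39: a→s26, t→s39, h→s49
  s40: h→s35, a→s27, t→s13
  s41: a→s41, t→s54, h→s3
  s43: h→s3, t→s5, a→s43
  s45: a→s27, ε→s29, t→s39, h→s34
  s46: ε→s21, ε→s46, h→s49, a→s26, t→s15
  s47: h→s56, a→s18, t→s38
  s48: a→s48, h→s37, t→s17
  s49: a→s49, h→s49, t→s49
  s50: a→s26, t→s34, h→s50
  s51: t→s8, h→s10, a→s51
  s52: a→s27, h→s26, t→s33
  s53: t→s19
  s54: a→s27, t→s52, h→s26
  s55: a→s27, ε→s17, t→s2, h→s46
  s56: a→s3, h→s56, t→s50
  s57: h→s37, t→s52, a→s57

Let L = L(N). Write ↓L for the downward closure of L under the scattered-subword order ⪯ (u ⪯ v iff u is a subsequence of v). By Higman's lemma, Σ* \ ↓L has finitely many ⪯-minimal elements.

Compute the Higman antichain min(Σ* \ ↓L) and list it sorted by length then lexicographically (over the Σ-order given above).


min(Σ*\↓L) = [ahh, ttat, attta, thhah, htatht, thttth].

|Q|=58, |F|=47, |δ|=169 (13 ε).
min D↑ (44 st, q0=0, F={14}): 0:h→1,a→2,t→3 1:h→1,a→4,t→5 2:h→6,a→2,t→7 3:h→8,a→9,t→10 4:h→6,a→4,t→11 5:h→12,a→13,t→10 6:h→14,a→6,t→15 7:h→15,a→7,t→16 8:h→17,a→18,t→19 9:h→20,a→9,t→21 10:h→22,a→23,t→10 11:h→15,a→24,t→16 12:h→17,a→25,t→19 13:h→20,a→13,t→26 14:h→14,a→14,t→14 15:h→14,a→15,t→27 16:h→27,a→23,t→28 17:h→17,a→20,t→29 18:h→20,a→18,t→30 19:h→29,a→23,t→31 20:h→14,a→20,t→32 21:h→32,a→23,t→16 22:h→33,a→23,t→19 23:h→34,a→23,t→14 24:h→15,a→24,t→35 25:h→20,a→25,t→36 26:h→34,a→23,t→35 27:h→14,a→34,t→37 28:h→37,a→14,t→28 29:h→29,a→34,t→38 30:h→32,a→23,t→39 31:h→38,a→23,t→40 32:h→14,a→34,t→27 33:h→33,a→34,t→29 34:h→14,a→34,t→14 35:h→34,a→23,t→41 36:h→34,a→23,t→42 37:h→14,a→14,t→37 38:h→38,a→34,t→40 39:h→27,a→23,t→37 40:h→14,a→34,t→40 41:h→43,a→14,t→41 42:h→34,a→23,t→37 43:h→14,a→14,t→14 (ε-aug+det+¬).
'ahh': run [49, 32, 11, 1] end={s49} ∉↓L; 3/3 deletions ∈↓L.
'ttat': |S_i|=[49, 43, 29, 3, 1] end={s49} — reject; 4/4 del acc.
'attta': run [49, 32, 23, 14, 5, 1] end={s49} — reject; 5/5 del acc.
'thhah': N↓-sim [49, 43, 28, 13, 7, 1] end={s49} rej; 5/5 deletions ∈↓L.
'htatht': N↓-sim [49, 43, 37, 18, 13, 3, 1] end={s49} — reject; 6/6 single-dels accept.
'thttth': N↓-sim [49, 43, 28, 17, 12, 4, 1] end={s49} — reject; 6/6 deletions ∈↓L.
6 words, ⪯-incomp.
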